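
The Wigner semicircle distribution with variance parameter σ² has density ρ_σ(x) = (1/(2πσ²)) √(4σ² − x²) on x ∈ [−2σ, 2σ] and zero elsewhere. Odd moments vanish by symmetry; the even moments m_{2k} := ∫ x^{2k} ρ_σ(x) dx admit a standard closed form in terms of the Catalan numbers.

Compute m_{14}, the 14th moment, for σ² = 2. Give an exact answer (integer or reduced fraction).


By the scaled semicircle moment identity, m_{2k} = σ^{2k} · C_k with k = 7.
C_7 = (1/(k+1)) · C(2k, k) = (1/8) · C(14, 7) = (1/8) · 3432 = 429.
σ^{2k} = (σ²)^k = (2)^7 = 128.

Therefore m_{14} = σ^{14} · C_7 = 128 · 429 = 54912.


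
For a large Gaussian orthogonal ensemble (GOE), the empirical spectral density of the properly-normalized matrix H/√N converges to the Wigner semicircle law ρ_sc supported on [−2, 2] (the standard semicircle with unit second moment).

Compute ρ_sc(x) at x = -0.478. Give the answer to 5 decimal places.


ρ_sc(x) = (1/(2π)) √(4 − x²). With x = -0.478:
  4 − x² = 4 − (-0.478)² = 4 − 0.228484 = 3.771516.
  √(4 − x²) = 1.942039.
  1/(2π) = 0.159155.
  ρ_sc(-0.478) = 0.159155 · 1.942039 = 0.309085.

Rounded to 5 decimal places: ρ_sc(-0.478) ≈ 0.30909.


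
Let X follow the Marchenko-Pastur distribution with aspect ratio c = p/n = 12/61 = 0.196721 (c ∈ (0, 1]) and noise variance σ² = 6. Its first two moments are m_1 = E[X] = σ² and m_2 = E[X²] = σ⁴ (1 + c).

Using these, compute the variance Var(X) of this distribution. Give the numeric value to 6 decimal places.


m_1 = E[X] = σ² = 6, so m_1² = 36.
m_2 = E[X²] = σ⁴ (1 + c) = 36 · (1 + 0.196721) = 36 · 1.196721 = 43.081967.
(Note m_2 − m_1² simplifies to c · σ⁴ = 0.196721 · 36.)

Var(X) = m_2 − m_1² = 43.081967 − 36 = 7.081967.


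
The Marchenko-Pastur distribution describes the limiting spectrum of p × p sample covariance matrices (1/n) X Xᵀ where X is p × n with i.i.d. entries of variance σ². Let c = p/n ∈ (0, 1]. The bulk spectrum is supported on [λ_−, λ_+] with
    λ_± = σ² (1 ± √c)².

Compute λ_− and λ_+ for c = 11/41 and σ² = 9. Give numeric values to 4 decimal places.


c = 11/41 = 0.268293; √c = 0.517970.
λ_− = σ² (1 − √c)² = 9 · (1 − 0.517970)² = 9 · (0.482030)² = 2.091178.
λ_+ = σ² (1 + √c)² = 9 · (1 + 0.517970)² = 9 · (1.517970)² = 20.738090.

Rounded to 4 decimal places: λ_− ≈ 2.0912, λ_+ ≈ 20.7381.


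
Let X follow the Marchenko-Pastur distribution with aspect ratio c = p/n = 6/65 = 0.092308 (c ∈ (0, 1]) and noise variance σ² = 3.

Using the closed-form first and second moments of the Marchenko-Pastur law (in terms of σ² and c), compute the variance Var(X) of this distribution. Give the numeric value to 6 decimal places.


Recall the MP moments m_1 = E[X] = σ² and m_2 = E[X²] = σ⁴ (1 + c).
m_1 = E[X] = σ² = 3, so m_1² = 9.
m_2 = E[X²] = σ⁴ (1 + c) = 9 · (1 + 0.092308) = 9 · 1.092308 = 9.830769.
(Note m_2 − m_1² simplifies to c · σ⁴ = 0.092308 · 9.)

Var(X) = m_2 − m_1² = 9.830769 − 9 = 0.830769.


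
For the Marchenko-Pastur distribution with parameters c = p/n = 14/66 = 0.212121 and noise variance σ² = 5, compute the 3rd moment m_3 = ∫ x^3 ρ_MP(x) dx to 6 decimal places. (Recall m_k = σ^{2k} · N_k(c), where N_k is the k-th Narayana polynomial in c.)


E[X³] = σ⁶ (1 + 3c + c²) (third MP moment). With σ² = 5 (so σ⁶ = 125) and c = 14/66 = 0.212121: E[X³] = 125 · (1 + 3·0.212121 + (0.212121)²) = 125 · 1.681359.

So E[X^3] = 210.169881.


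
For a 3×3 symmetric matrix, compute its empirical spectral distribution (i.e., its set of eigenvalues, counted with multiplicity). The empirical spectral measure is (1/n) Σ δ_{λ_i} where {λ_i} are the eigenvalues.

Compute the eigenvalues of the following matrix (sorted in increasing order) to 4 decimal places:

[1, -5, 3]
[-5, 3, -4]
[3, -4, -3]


Since M is real symmetric, all three eigenvalues are real; they are the roots of det(λI − M) = λ³ − (tr M) λ² + s λ − det M, where s is the sum of the principal 2×2 minors.
tr M = 1 + 3 + (-3) = 1.
s = (1·3 − (-5)²) + (1·(-3) − 3²) + (3·(-3) − (-4)²) = -22 + (-12) + (-25) = -59.
det M (expand along row 1) = 1·(-25) − (-5)·27 + 3·11 = 143.
Characteristic polynomial: λ³ − λ² − 59λ − 143 = 0.
Substitute λ = y + (tr M)/3 = y + 0.333333 to remove the quadratic term: y³ + p·y + q = 0 with p = s − (tr M)²/3 = -59.333333 and q = −2(tr M)³/27 + (tr M)·s/3 − det M = -162.740741.
Three real roots ⇒ use the trigonometric (Viète) form: r = 2√(−p/3) = 8.894443, φ = arccos(3q/(p·r)) = arccos(0.925124) = 0.389434 rad.
y_k = r·cos(φ/3 − 2πk/3) for k = 0, 1, 2 gives y = 8.819608, -3.412698, -5.406910.
λ_k = y_k + 0.333333 gives λ = 9.1529, -3.0794, -5.0736 (check: the sum is 1.0000 = tr M).

Eigenvalues sorted in increasing order: [-5.0736, -3.0794, 9.1529].


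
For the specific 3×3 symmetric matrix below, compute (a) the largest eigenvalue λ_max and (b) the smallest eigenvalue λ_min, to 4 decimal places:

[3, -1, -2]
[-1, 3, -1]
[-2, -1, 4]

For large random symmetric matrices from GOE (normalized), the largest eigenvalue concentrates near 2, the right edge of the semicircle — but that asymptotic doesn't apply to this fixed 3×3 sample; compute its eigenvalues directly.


Since M is real symmetric, all three eigenvalues are real; they are the roots of det(λI − M) = λ³ − (tr M) λ² + s λ − det M, where s is the sum of the principal 2×2 minors.
tr M = 3 + 3 + 4 = 10.
s = (3·3 − (-1)²) + (3·4 − (-2)²) + (3·4 − (-1)²) = 8 + 8 + 11 = 27.
det M (expand along row 1) = 3·11 − (-1)·(-6) + (-2)·7 = 13.
Characteristic polynomial: λ³ − 10λ² + 27λ − 13 = 0.
Substitute λ = y + (tr M)/3 = y + 3.333333 to remove the quadratic term: y³ + p·y + q = 0 with p = s − (tr M)²/3 = -6.333333 and q = −2(tr M)³/27 + (tr M)·s/3 − det M = 2.925926.
Three real roots ⇒ use the trigonometric (Viète) form: r = 2√(−p/3) = 2.905933, φ = arccos(3q/(p·r)) = arccos(-0.476943) = 2.067970 rad.
y_k = r·cos(φ/3 − 2πk/3) for k = 0, 1, 2 gives y = 2.242440, 0.479383, -2.721823.
λ_k = y_k + 3.333333 gives λ = 5.5758, 3.8127, 0.6115 (check: the sum is 10.0000 = tr M).

Hence λ_max = 5.5758 and λ_min = 0.6115.


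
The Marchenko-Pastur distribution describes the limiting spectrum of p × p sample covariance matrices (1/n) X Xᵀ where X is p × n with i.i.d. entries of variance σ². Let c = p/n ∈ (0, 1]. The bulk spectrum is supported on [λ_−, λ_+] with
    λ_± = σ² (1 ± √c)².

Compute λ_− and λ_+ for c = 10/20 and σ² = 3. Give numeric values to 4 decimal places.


c = 10/20 = 0.500000; √c = 0.707107.
λ_− = σ² (1 − √c)² = 3 · (1 − 0.707107)² = 3 · (0.292893)² = 0.257359.
λ_+ = σ² (1 + √c)² = 3 · (1 + 0.707107)² = 3 · (1.707107)² = 8.742641.

Rounded to 4 decimal places: λ_− ≈ 0.2574, λ_+ ≈ 8.7426.


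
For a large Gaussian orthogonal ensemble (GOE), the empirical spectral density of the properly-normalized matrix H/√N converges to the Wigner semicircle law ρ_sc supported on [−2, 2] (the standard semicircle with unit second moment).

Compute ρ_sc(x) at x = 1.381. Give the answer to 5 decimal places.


ρ_sc(x) = (1/(2π)) √(4 − x²). With x = 1.381:
  4 − x² = 4 − (1.381)² = 4 − 1.907161 = 2.092839.
  √(4 − x²) = 1.446665.
  1/(2π) = 0.159155.
  ρ_sc(1.381) = 0.159155 · 1.446665 = 0.230244.

Rounded to 5 decimal places: ρ_sc(1.381) ≈ 0.23024.


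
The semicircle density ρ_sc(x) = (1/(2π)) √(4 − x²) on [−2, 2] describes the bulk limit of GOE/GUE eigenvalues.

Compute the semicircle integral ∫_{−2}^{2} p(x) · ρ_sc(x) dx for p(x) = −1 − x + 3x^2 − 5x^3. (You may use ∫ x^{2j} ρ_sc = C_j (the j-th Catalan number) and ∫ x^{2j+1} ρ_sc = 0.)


Write p(x) = Σ a_i x^i, split into monomials and integrate each against ρ_sc separately.
Using ∫ x^{2j} ρ_sc = C_j = (1/(j+1)) C(2j, j) (Catalan numbers) and ∫ x^{2j+1} ρ_sc = 0 (odd monomials vanish by symmetry):
  i = 0 (even): a_0 · C_{0} = -1 · 1 = -1
  i = 1 (odd): ∫ x^1 ρ_sc = 0 (vanishes)
  i = 2 (even): a_2 · C_{1} = 3 · 1 = 3
  i = 3 (odd): ∫ x^3 ρ_sc = 0 (vanishes)

Summing the contributions: ∫_{−2}^{2} p(x) ρ_sc(x) dx = (-1) + 3 = 2.


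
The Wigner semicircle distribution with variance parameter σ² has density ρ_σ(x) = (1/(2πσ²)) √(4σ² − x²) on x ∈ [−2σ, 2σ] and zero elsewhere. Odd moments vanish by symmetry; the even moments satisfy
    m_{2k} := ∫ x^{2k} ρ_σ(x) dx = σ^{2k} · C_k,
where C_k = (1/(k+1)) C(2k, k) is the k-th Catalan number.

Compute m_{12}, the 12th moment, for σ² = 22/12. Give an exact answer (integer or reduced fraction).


By the scaled semicircle moment identity, m_{2k} = σ^{2k} · C_k with k = 6.
C_6 = (1/(k+1)) · C(2k, k) = (1/7) · C(12, 6) = (1/7) · 924 = 132.
σ^{2k} = (σ²)^k = (22/12)^6 = 1771561/46656.

Therefore m_{12} = σ^{12} · C_6 = (1771561/46656) · 132 = 19487171/3888.


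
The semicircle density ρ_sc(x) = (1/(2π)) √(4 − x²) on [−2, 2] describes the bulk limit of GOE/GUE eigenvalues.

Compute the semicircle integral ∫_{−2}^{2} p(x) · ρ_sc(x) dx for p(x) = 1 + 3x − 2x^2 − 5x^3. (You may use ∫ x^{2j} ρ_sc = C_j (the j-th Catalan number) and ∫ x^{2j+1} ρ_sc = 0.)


Write p(x) = Σ a_i x^i, split into monomials and integrate each against ρ_sc separately.
Using ∫ x^{2j} ρ_sc = C_j = (1/(j+1)) C(2j, j) (Catalan numbers) and ∫ x^{2j+1} ρ_sc = 0 (odd monomials vanish by symmetry):
  i = 0 (even): a_0 · C_{0} = 1 · 1 = 1
  i = 1 (odd): ∫ x^1 ρ_sc = 0 (vanishes)
  i = 2 (even): a_2 · C_{1} = -2 · 1 = -2
  i = 3 (odd): ∫ x^3 ρ_sc = 0 (vanishes)

Summing the contributions: ∫_{−2}^{2} p(x) ρ_sc(x) dx = 1 + (-2) = -1.


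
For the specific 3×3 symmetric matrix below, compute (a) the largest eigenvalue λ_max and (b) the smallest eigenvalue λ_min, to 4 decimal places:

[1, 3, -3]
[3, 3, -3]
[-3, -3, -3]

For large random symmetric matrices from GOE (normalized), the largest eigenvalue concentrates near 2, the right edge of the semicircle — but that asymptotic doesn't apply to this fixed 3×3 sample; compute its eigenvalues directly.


Since M is real symmetric, all three eigenvalues are real; they are the roots of det(λI − M) = λ³ − (tr M) λ² + s λ − det M, where s is the sum of the principal 2×2 minors.
tr M = 1 + 3 + (-3) = 1.
s = (1·3 − 3²) + (1·(-3) − (-3)²) + (3·(-3) − (-3)²) = -6 + (-12) + (-18) = -36.
det M (expand along row 1) = 1·(-18) − 3·(-18) + (-3)·0 = 36.
Characteristic polynomial: λ³ − λ² − 36λ − 36 = 0.
Substitute λ = y + (tr M)/3 = y + 0.333333 to remove the quadratic term: y³ + p·y + q = 0 with p = s − (tr M)²/3 = -36.333333 and q = −2(tr M)³/27 + (tr M)·s/3 − det M = -48.074074.
Three real roots ⇒ use the trigonometric (Viète) form: r = 2√(−p/3) = 6.960204, φ = arccos(3q/(p·r)) = arccos(0.570302) = 0.963923 rad.
y_k = r·cos(φ/3 − 2πk/3) for k = 0, 1, 2 gives y = 6.604004, -1.398405, -5.205599.
λ_k = y_k + 0.333333 gives λ = 6.9373, -1.0651, -4.8723 (check: the sum is 1.0000 = tr M).

Hence λ_max = 6.9373 and λ_min = -4.8723.


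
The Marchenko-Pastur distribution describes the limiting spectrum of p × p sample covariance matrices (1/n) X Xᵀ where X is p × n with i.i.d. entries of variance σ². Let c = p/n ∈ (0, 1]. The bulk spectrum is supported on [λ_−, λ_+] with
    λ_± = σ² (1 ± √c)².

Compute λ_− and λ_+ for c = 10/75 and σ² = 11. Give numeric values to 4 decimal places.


c = 10/75 = 0.133333; √c = 0.365148.
λ_− = σ² (1 − √c)² = 11 · (1 − 0.365148)² = 11 · (0.634852)² = 4.433402.
λ_+ = σ² (1 + √c)² = 11 · (1 + 0.365148)² = 11 · (1.365148)² = 20.499931.

Rounded to 4 decimal places: λ_− ≈ 4.4334, λ_+ ≈ 20.4999.


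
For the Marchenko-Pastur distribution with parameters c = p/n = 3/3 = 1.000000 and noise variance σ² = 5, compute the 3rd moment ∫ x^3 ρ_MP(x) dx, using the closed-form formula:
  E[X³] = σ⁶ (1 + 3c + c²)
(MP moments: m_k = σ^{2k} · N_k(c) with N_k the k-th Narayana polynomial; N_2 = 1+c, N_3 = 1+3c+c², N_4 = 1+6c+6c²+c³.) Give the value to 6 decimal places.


E[X³] = σ⁶ (1 + 3c + c²) (third MP moment). With σ² = 5 (so σ⁶ = 125) and c = 3/3 = 1.000000: E[X³] = 125 · (1 + 3·1.000000 + (1.000000)²) = 125 · 5.000000.

So E[X^3] = 625.000000.


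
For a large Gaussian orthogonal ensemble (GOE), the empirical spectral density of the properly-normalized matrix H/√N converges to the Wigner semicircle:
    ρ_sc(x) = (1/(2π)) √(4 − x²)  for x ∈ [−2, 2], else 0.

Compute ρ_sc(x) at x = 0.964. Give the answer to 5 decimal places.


ρ_sc(x) = (1/(2π)) √(4 − x²). With x = 0.964:
  4 − x² = 4 − (0.964)² = 4 − 0.929296 = 3.070704.
  √(4 − x²) = 1.752342.
  1/(2π) = 0.159155.
  ρ_sc(0.964) = 0.159155 · 1.752342 = 0.278894.

Rounded to 5 decimal places: ρ_sc(0.964) ≈ 0.27889.


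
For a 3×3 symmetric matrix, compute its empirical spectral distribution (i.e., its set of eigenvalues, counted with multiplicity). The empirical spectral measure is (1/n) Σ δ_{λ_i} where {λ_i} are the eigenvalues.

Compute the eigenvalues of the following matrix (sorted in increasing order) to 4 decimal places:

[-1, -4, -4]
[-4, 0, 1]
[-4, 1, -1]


Since M is real symmetric, all three eigenvalues are real; they are the roots of det(λI − M) = λ³ − (tr M) λ² + s λ − det M, where s is the sum of the principal 2×2 minors.
tr M = -1 + 0 + (-1) = -2.
s = ((-1)·0 − (-4)²) + ((-1)·(-1) − (-4)²) + (0·(-1) − 1²) = -16 + (-15) + (-1) = -32.
det M (expand along row 1) = (-1)·(-1) − (-4)·8 + (-4)·(-4) = 49.
Characteristic polynomial: λ³ + 2λ² − 32λ − 49 = 0.
Substitute λ = y + (tr M)/3 = y − 0.666667 to remove the quadratic term: y³ + p·y + q = 0 with p = s − (tr M)²/3 = -33.333333 and q = −2(tr M)³/27 + (tr M)·s/3 − det M = -27.074074.
Three real roots ⇒ use the trigonometric (Viète) form: r = 2√(−p/3) = 6.666667, φ = arccos(3q/(p·r)) = arccos(0.365500) = 1.196626 rad.
y_k = r·cos(φ/3 − 2πk/3) for k = 0, 1, 2 gives y = 6.143322, -0.829335, -5.313988.
λ_k = y_k − 0.666667 gives λ = 5.4767, -1.4960, -5.9807 (check: the sum is -2.0000 = tr M).

Eigenvalues sorted in increasing order: [-5.9807, -1.4960, 5.4767].


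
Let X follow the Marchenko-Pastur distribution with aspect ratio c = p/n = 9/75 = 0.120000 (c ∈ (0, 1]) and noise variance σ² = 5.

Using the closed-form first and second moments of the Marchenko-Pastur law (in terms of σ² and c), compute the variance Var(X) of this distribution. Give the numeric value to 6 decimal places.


Recall the MP moments m_1 = E[X] = σ² and m_2 = E[X²] = σ⁴ (1 + c).
m_1 = E[X] = σ² = 5, so m_1² = 25.
m_2 = E[X²] = σ⁴ (1 + c) = 25 · (1 + 0.120000) = 25 · 1.120000 = 28.000000.
(Note m_2 − m_1² simplifies to c · σ⁴ = 0.120000 · 25.)

Var(X) = m_2 − m_1² = 28.000000 − 25 = 3.000000.


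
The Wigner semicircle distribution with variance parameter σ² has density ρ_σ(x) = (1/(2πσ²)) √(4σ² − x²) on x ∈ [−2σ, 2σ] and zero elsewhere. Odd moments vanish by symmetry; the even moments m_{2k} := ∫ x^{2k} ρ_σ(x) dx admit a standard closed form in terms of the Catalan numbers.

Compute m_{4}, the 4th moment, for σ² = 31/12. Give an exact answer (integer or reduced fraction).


By the scaled semicircle moment identity, m_{2k} = σ^{2k} · C_k with k = 2.
C_2 = (1/(k+1)) · C(2k, k) = (1/3) · C(4, 2) = (1/3) · 6 = 2.
σ^{2k} = (σ²)^k = (31/12)^2 = 961/144.

Therefore m_{4} = σ^{4} · C_2 = (961/144) · 2 = 961/72.


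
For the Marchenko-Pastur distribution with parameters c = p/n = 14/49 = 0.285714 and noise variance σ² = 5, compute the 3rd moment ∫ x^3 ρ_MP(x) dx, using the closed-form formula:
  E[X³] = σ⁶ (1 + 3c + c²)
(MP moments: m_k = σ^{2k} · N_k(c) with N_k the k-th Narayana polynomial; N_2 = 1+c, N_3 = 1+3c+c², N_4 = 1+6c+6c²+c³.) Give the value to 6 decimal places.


E[X³] = σ⁶ (1 + 3c + c²) (third MP moment). With σ² = 5 (so σ⁶ = 125) and c = 14/49 = 0.285714: E[X³] = 125 · (1 + 3·0.285714 + (0.285714)²) = 125 · 1.938776.

So E[X^3] = 242.346939.


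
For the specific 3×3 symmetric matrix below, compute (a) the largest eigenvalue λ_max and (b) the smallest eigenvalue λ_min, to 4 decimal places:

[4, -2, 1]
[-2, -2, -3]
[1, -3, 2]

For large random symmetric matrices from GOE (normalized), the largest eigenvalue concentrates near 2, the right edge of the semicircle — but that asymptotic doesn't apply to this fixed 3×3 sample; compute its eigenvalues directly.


Since M is real symmetric, all three eigenvalues are real; they are the roots of det(λI − M) = λ³ − (tr M) λ² + s λ − det M, where s is the sum of the principal 2×2 minors.
tr M = 4 + (-2) + 2 = 4.
s = (4·(-2) − (-2)²) + (4·2 − 1²) + ((-2)·2 − (-3)²) = -12 + 7 + (-13) = -18.
det M (expand along row 1) = 4·(-13) − (-2)·(-1) + 1·8 = -46.
Characteristic polynomial: λ³ − 4λ² − 18λ + 46 = 0.
Substitute λ = y + (tr M)/3 = y + 1.333333 to remove the quadratic term: y³ + p·y + q = 0 with p = s − (tr M)²/3 = -23.333333 and q = −2(tr M)³/27 + (tr M)·s/3 − det M = 17.259259.
Three real roots ⇒ use the trigonometric (Viète) form: r = 2√(−p/3) = 5.577734, φ = arccos(3q/(p·r)) = arccos(-0.397840) = 1.979958 rad.
y_k = r·cos(φ/3 − 2πk/3) for k = 0, 1, 2 gives y = 4.406414, 0.758375, -5.164789.
λ_k = y_k + 1.333333 gives λ = 5.7397, 2.0917, -3.8315 (check: the sum is 4.0000 = tr M).

Hence λ_max = 5.7397 and λ_min = -3.8315.


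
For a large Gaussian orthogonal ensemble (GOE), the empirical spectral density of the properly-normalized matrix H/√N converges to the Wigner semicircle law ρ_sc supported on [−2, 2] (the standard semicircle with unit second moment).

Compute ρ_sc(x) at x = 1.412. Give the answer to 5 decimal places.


ρ_sc(x) = (1/(2π)) √(4 − x²). With x = 1.412:
  4 − x² = 4 − (1.412)² = 4 − 1.993744 = 2.006256.
  √(4 − x²) = 1.416424.
  1/(2π) = 0.159155.
  ρ_sc(1.412) = 0.159155 · 1.416424 = 0.225431.

Rounded to 5 decimal places: ρ_sc(1.412) ≈ 0.22543.


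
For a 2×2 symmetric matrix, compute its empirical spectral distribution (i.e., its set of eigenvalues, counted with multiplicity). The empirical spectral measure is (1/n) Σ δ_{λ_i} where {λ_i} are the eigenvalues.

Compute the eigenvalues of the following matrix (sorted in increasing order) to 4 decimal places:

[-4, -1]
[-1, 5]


Since M is real symmetric, both eigenvalues are real; they are the roots of det(λI − M) = λ² − (tr M) λ + det M.
tr M = -4 + 5 = 1.
det M = (-4)·5 − (-1)² = -20 − 1 = -21.
Characteristic polynomial: λ² − λ − 21 = 0.
Discriminant Δ = (tr M)² − 4·det M = 1 − (-84) = 85; √Δ = 9.219544.
λ = (tr M ± √Δ)/2 = (1 ± 9.219544)/2, giving (tr M − √Δ)/2 = -4.1098 and (tr M + √Δ)/2 = 5.1098.

Eigenvalues sorted in increasing order: [-4.1098, 5.1098].


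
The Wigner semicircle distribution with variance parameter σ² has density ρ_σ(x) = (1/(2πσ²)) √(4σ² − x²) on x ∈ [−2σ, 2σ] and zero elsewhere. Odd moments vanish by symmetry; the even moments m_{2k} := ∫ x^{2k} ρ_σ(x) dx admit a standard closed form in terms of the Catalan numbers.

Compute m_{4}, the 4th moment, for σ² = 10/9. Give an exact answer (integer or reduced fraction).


By the scaled semicircle moment identity, m_{2k} = σ^{2k} · C_k with k = 2.
C_2 = (1/(k+1)) · C(2k, k) = (1/3) · C(4, 2) = (1/3) · 6 = 2.
σ^{2k} = (σ²)^k = (10/9)^2 = 100/81.

Therefore m_{4} = σ^{4} · C_2 = (100/81) · 2 = 200/81.


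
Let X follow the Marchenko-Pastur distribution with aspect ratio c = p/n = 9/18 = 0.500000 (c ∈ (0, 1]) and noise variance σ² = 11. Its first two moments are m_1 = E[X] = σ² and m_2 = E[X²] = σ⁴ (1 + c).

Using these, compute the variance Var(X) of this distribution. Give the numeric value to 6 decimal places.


m_1 = E[X] = σ² = 11, so m_1² = 121.
m_2 = E[X²] = σ⁴ (1 + c) = 121 · (1 + 0.500000) = 121 · 1.500000 = 181.500000.
(Note m_2 − m_1² simplifies to c · σ⁴ = 0.500000 · 121.)

Var(X) = m_2 − m_1² = 181.500000 − 121 = 60.500000.


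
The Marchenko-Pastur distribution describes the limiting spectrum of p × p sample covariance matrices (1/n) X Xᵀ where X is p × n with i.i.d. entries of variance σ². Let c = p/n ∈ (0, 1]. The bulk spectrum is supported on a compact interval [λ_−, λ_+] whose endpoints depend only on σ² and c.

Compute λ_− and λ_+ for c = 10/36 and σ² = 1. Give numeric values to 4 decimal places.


c = 10/36 = 0.277778; √c = 0.527046.
λ_− = σ² (1 − √c)² = 1 · (1 − 0.527046)² = 1 · (0.472954)² = 0.223685.
λ_+ = σ² (1 + √c)² = 1 · (1 + 0.527046)² = 1 · (1.527046)² = 2.331870.

Rounded to 4 decimal places: λ_− ≈ 0.2237, λ_+ ≈ 2.3319.


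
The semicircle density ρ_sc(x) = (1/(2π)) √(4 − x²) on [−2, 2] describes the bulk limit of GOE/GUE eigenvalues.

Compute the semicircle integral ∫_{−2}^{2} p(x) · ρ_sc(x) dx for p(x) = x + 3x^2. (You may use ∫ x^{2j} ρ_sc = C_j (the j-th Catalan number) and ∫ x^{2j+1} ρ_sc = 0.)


Write p(x) = Σ a_i x^i, split into monomials and integrate each against ρ_sc separately.
Using ∫ x^{2j} ρ_sc = C_j = (1/(j+1)) C(2j, j) (Catalan numbers) and ∫ x^{2j+1} ρ_sc = 0 (odd monomials vanish by symmetry):
  i = 1 (odd): ∫ x^1 ρ_sc = 0 (vanishes)
  i = 2 (even): a_2 · C_{1} = 3 · 1 = 3

Summing the contributions: ∫_{−2}^{2} p(x) ρ_sc(x) dx = 3.


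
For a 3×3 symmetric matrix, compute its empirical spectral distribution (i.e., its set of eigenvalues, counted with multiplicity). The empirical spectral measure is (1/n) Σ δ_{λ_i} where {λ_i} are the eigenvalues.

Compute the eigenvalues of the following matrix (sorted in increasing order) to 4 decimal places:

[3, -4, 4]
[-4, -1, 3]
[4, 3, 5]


Since M is real symmetric, all three eigenvalues are real; they are the roots of det(λI − M) = λ³ − (tr M) λ² + s λ − det M, where s is the sum of the principal 2×2 minors.
tr M = 3 + (-1) + 5 = 7.
s = (3·(-1) − (-4)²) + (3·5 − 4²) + ((-1)·5 − 3²) = -19 + (-1) + (-14) = -34.
det M (expand along row 1) = 3·(-14) − (-4)·(-32) + 4·(-8) = -202.
Characteristic polynomial: λ³ − 7λ² − 34λ + 202 = 0.
Substitute λ = y + (tr M)/3 = y + 2.333333 to remove the quadratic term: y³ + p·y + q = 0 with p = s − (tr M)²/3 = -50.333333 and q = −2(tr M)³/27 + (tr M)·s/3 − det M = 97.259259.
Three real roots ⇒ use the trigonometric (Viète) form: r = 2√(−p/3) = 8.192137, φ = arccos(3q/(p·r)) = arccos(-0.707619) = 2.356919 rad.
y_k = r·cos(φ/3 − 2πk/3) for k = 0, 1, 2 gives y = 5.791317, 2.122191, -7.913508.
λ_k = y_k + 2.333333 gives λ = 8.1247, 4.4555, -5.5802 (check: the sum is 7.0000 = tr M).

Eigenvalues sorted in increasing order: [-5.5802, 4.4555, 8.1247].


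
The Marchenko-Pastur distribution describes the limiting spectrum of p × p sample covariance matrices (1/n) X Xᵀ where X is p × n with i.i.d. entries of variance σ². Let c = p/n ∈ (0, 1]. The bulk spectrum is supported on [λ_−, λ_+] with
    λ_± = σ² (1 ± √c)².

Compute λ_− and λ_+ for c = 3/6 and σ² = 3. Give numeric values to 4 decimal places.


c = 3/6 = 0.500000; √c = 0.707107.
λ_− = σ² (1 − √c)² = 3 · (1 − 0.707107)² = 3 · (0.292893)² = 0.257359.
λ_+ = σ² (1 + √c)² = 3 · (1 + 0.707107)² = 3 · (1.707107)² = 8.742641.

Rounded to 4 decimal places: λ_− ≈ 0.2574, λ_+ ≈ 8.7426.


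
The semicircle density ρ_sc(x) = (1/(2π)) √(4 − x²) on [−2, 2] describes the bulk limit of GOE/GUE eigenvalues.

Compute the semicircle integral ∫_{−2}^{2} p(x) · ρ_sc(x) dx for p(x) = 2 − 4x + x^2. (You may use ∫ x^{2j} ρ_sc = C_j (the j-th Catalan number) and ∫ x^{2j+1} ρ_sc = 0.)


Write p(x) = Σ a_i x^i, split into monomials and integrate each against ρ_sc separately.
Using ∫ x^{2j} ρ_sc = C_j = (1/(j+1)) C(2j, j) (Catalan numbers) and ∫ x^{2j+1} ρ_sc = 0 (odd monomials vanish by symmetry):
  i = 0 (even): a_0 · C_{0} = 2 · 1 = 2
  i = 1 (odd): ∫ x^1 ρ_sc = 0 (vanishes)
  i = 2 (even): a_2 · C_{1} = 1 · 1 = 1

Summing the contributions: ∫_{−2}^{2} p(x) ρ_sc(x) dx = 2 + 1 = 3.


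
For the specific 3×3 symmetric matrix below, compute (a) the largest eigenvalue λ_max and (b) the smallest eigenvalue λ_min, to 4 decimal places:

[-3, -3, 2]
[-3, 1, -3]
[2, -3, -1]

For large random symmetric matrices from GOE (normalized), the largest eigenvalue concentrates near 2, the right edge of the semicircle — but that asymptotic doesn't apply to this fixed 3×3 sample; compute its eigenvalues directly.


Since M is real symmetric, all three eigenvalues are real; they are the roots of det(λI − M) = λ³ − (tr M) λ² + s λ − det M, where s is the sum of the principal 2×2 minors.
tr M = -3 + 1 + (-1) = -3.
s = ((-3)·1 − (-3)²) + ((-3)·(-1) − 2²) + (1·(-1) − (-3)²) = -12 + (-1) + (-10) = -23.
det M (expand along row 1) = (-3)·(-10) − (-3)·9 + 2·7 = 71.
Characteristic polynomial: λ³ + 3λ² − 23λ − 71 = 0.
Substitute λ = y + (tr M)/3 = y − 1.000000 to remove the quadratic term: y³ + p·y + q = 0 with p = s − (tr M)²/3 = -26.000000 and q = −2(tr M)³/27 + (tr M)·s/3 − det M = -46.000000.
Three real roots ⇒ use the trigonometric (Viète) form: r = 2√(−p/3) = 5.887841, φ = arccos(3q/(p·r)) = arccos(0.901467) = 0.447650 rad.
y_k = r·cos(φ/3 − 2πk/3) for k = 0, 1, 2 gives y = 5.822414, -2.153168, -3.669246.
λ_k = y_k − 1.000000 gives λ = 4.8224, -3.1532, -4.6692 (check: the sum is -3.0000 = tr M).

Hence λ_max = 4.8224 and λ_min = -4.6692.


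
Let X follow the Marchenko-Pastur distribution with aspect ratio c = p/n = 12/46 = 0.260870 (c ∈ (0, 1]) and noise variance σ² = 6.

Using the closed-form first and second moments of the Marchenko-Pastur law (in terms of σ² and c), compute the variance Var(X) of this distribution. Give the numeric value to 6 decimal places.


Recall the MP moments m_1 = E[X] = σ² and m_2 = E[X²] = σ⁴ (1 + c).
m_1 = E[X] = σ² = 6, so m_1² = 36.
m_2 = E[X²] = σ⁴ (1 + c) = 36 · (1 + 0.260870) = 36 · 1.260870 = 45.391304.
(Note m_2 − m_1² simplifies to c · σ⁴ = 0.260870 · 36.)

Var(X) = m_2 − m_1² = 45.391304 − 36 = 9.391304.


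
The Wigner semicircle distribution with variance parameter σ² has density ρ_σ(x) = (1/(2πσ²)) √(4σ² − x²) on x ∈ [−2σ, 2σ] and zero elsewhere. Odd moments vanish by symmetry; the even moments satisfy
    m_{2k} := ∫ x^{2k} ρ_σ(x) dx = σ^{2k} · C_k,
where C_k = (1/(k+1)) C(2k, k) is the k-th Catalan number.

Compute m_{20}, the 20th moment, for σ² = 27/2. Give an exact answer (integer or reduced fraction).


By the scaled semicircle moment identity, m_{2k} = σ^{2k} · C_k with k = 10.
C_10 = (1/(k+1)) · C(2k, k) = (1/11) · C(20, 10) = (1/11) · 184756 = 16796.
σ^{2k} = (σ²)^k = (27/2)^10 = 205891132094649/1024.

Therefore m_{20} = σ^{20} · C_10 = (205891132094649/1024) · 16796 = 864536863665431151/256.


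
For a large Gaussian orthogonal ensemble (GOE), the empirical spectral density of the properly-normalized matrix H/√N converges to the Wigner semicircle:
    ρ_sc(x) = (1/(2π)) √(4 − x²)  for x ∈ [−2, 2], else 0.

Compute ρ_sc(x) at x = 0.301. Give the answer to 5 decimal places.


ρ_sc(x) = (1/(2π)) √(4 − x²). With x = 0.301:
  4 − x² = 4 − (0.301)² = 4 − 0.090601 = 3.909399.
  √(4 − x²) = 1.977220.
  1/(2π) = 0.159155.
  ρ_sc(0.301) = 0.159155 · 1.977220 = 0.314684.

Rounded to 5 decimal places: ρ_sc(0.301) ≈ 0.31468.


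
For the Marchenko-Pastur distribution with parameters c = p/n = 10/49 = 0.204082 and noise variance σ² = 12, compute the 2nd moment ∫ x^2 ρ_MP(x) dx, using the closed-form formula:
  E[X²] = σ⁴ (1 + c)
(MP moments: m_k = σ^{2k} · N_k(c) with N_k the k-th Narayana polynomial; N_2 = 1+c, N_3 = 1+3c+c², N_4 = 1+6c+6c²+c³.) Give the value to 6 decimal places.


E[X²] = σ⁴ (1 + c) (second MP moment). With σ² = 12 (so σ⁴ = 144) and c = 10/49 = 0.204082: E[X²] = 144 · (1 + 0.204082) = 144 · 1.204082.

So E[X^2] = 173.387755.


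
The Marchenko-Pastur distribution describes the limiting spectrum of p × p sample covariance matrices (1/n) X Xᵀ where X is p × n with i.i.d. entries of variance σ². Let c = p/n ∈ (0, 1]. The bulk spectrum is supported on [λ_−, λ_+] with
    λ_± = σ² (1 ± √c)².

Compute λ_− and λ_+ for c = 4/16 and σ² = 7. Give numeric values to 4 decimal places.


c = 4/16 = 0.250000; √c = 0.500000.
λ_− = σ² (1 − √c)² = 7 · (1 − 0.500000)² = 7 · (0.500000)² = 1.750000.
λ_+ = σ² (1 + √c)² = 7 · (1 + 0.500000)² = 7 · (1.500000)² = 15.750000.

Rounded to 4 decimal places: λ_− ≈ 1.7500, λ_+ ≈ 15.7500.


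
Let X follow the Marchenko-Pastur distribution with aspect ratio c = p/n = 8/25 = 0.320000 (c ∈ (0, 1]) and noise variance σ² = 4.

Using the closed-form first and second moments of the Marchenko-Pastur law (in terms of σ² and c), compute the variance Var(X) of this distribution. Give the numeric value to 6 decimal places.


Recall the MP moments m_1 = E[X] = σ² and m_2 = E[X²] = σ⁴ (1 + c).
m_1 = E[X] = σ² = 4, so m_1² = 16.
m_2 = E[X²] = σ⁴ (1 + c) = 16 · (1 + 0.320000) = 16 · 1.320000 = 21.120000.
(Note m_2 − m_1² simplifies to c · σ⁴ = 0.320000 · 16.)

Var(X) = m_2 − m_1² = 21.120000 − 16 = 5.120000.


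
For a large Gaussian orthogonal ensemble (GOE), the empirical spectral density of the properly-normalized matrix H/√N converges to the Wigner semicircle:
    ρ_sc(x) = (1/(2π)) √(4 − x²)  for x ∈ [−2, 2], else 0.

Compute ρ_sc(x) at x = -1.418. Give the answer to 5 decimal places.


ρ_sc(x) = (1/(2π)) √(4 − x²). With x = -1.418:
  4 − x² = 4 − (-1.418)² = 4 − 2.010724 = 1.989276.
  √(4 − x²) = 1.410417.
  1/(2π) = 0.159155.
  ρ_sc(-1.418) = 0.159155 · 1.410417 = 0.224475.

Rounded to 5 decimal places: ρ_sc(-1.418) ≈ 0.22447.


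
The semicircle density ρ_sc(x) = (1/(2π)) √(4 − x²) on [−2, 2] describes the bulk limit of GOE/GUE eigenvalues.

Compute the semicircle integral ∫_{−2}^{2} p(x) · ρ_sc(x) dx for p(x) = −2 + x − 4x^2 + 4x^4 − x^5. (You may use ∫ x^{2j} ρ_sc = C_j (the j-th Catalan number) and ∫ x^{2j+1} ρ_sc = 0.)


Write p(x) = Σ a_i x^i, split into monomials and integrate each against ρ_sc separately.
Using ∫ x^{2j} ρ_sc = C_j = (1/(j+1)) C(2j, j) (Catalan numbers) and ∫ x^{2j+1} ρ_sc = 0 (odd monomials vanish by symmetry):
  i = 0 (even): a_0 · C_{0} = -2 · 1 = -2
  i = 1 (odd): ∫ x^1 ρ_sc = 0 (vanishes)
  i = 2 (even): a_2 · C_{1} = -4 · 1 = -4
  i = 4 (even): a_4 · C_{2} = 4 · 2 = 8
  i = 5 (odd): ∫ x^5 ρ_sc = 0 (vanishes)

Summing the contributions: ∫_{−2}^{2} p(x) ρ_sc(x) dx = (-2) + (-4) + 8 = 2.


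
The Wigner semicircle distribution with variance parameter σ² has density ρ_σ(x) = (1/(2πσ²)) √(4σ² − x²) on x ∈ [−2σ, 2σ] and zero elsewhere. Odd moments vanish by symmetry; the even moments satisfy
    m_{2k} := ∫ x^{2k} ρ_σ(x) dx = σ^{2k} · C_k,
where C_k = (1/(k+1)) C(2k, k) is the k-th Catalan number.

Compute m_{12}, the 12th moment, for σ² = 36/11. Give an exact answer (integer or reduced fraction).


By the scaled semicircle moment identity, m_{2k} = σ^{2k} · C_k with k = 6.
C_6 = (1/(k+1)) · C(2k, k) = (1/7) · C(12, 6) = (1/7) · 924 = 132.
σ^{2k} = (σ²)^k = (36/11)^6 = 2176782336/1771561.

Therefore m_{12} = σ^{12} · C_6 = (2176782336/1771561) · 132 = 26121388032/161051.


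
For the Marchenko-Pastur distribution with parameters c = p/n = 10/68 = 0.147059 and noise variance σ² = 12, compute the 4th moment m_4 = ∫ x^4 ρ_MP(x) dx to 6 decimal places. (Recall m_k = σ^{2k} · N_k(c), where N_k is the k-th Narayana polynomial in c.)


E[X⁴] = σ⁸ (1 + 6c + 6c² + c³) (fourth MP moment). With σ² = 12 (so σ⁸ = 20736) and c = 10/68 = 0.147059: E[X⁴] = 20736 · (1 + 6·0.147059 + 6·(0.147059)² + (0.147059)³) = 20736 · 2.015291.

So E[X^4] = 41789.075514.


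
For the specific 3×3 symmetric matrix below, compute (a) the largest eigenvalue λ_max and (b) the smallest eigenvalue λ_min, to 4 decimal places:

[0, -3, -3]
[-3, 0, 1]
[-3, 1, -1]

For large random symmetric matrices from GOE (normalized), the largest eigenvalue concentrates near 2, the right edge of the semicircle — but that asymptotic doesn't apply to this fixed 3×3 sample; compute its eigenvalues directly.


Since M is real symmetric, all three eigenvalues are real; they are the roots of det(λI − M) = λ³ − (tr M) λ² + s λ − det M, where s is the sum of the principal 2×2 minors.
tr M = 0 + 0 + (-1) = -1.
s = (0·0 − (-3)²) + (0·(-1) − (-3)²) + (0·(-1) − 1²) = -9 + (-9) + (-1) = -19.
det M (expand along row 1) = 0·(-1) − (-3)·6 + (-3)·(-3) = 27.
Characteristic polynomial: λ³ + λ² − 19λ − 27 = 0.
Substitute λ = y + (tr M)/3 = y − 0.333333 to remove the quadratic term: y³ + p·y + q = 0 with p = s − (tr M)²/3 = -19.333333 and q = −2(tr M)³/27 + (tr M)·s/3 − det M = -20.592593.
Three real roots ⇒ use the trigonometric (Viète) form: r = 2√(−p/3) = 5.077182, φ = arccos(3q/(p·r)) = arccos(0.629365) = 0.890060 rad.
y_k = r·cos(φ/3 − 2πk/3) for k = 0, 1, 2 gives y = 4.855362, -1.142213, -3.713149.
λ_k = y_k − 0.333333 gives λ = 4.5220, -1.4755, -4.0465 (check: the sum is -1.0000 = tr M).

Hence λ_max = 4.5220 and λ_min = -4.0465.


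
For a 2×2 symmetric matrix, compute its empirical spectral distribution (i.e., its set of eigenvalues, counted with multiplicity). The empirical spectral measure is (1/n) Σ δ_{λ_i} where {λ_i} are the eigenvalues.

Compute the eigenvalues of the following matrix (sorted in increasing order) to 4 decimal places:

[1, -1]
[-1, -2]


Since M is real symmetric, both eigenvalues are real; they are the roots of det(λI − M) = λ² − (tr M) λ + det M.
tr M = 1 + (-2) = -1.
det M = 1·(-2) − (-1)² = -2 − 1 = -3.
Characteristic polynomial: λ² + λ − 3 = 0.
Discriminant Δ = (tr M)² − 4·det M = 1 − (-12) = 13; √Δ = 3.605551.
λ = (tr M ± √Δ)/2 = (-1 ± 3.605551)/2, giving (tr M − √Δ)/2 = -2.3028 and (tr M + √Δ)/2 = 1.3028.

Eigenvalues sorted in increasing order: [-2.3028, 1.3028].


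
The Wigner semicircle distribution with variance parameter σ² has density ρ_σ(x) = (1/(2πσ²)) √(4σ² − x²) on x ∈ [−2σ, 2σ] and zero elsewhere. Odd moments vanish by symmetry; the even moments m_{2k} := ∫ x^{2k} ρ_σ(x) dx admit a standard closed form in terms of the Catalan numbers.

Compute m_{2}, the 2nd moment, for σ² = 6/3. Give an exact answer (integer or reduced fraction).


By the scaled semicircle moment identity, m_{2k} = σ^{2k} · C_k with k = 1.
C_1 = (1/(k+1)) · C(2k, k) = (1/2) · C(2, 1) = (1/2) · 2 = 1.
σ^{2k} = (σ²)^k = (6/3)^1 = 2.

Therefore m_{2} = σ^{2} · C_1 = 2 · 1 = 2.


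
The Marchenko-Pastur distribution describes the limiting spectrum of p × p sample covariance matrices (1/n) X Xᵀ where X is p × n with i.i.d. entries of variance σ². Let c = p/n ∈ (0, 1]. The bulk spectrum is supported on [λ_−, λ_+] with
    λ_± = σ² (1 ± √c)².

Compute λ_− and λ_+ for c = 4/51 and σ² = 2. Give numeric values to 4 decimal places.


c = 4/51 = 0.078431; √c = 0.280056.
λ_− = σ² (1 − √c)² = 2 · (1 − 0.280056)² = 2 · (0.719944)² = 1.036639.
λ_+ = σ² (1 + √c)² = 2 · (1 + 0.280056)² = 2 · (1.280056)² = 3.277087.

Rounded to 4 decimal places: λ_− ≈ 1.0366, λ_+ ≈ 3.2771.


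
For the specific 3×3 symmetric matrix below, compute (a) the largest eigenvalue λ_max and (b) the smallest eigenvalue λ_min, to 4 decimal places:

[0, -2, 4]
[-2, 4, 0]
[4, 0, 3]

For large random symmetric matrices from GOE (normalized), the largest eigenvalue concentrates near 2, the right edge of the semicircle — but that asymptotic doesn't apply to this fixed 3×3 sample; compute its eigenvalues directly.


Since M is real symmetric, all three eigenvalues are real; they are the roots of det(λI − M) = λ³ − (tr M) λ² + s λ − det M, where s is the sum of the principal 2×2 minors.
tr M = 0 + 4 + 3 = 7.
s = (0·4 − (-2)²) + (0·3 − 4²) + (4·3 − 0²) = -4 + (-16) + 12 = -8.
det M (expand along row 1) = 0·12 − (-2)·(-6) + 4·(-16) = -76.
Characteristic polynomial: λ³ − 7λ² − 8λ + 76 = 0.
Substitute λ = y + (tr M)/3 = y + 2.333333 to remove the quadratic term: y³ + p·y + q = 0 with p = s − (tr M)²/3 = -24.333333 and q = −2(tr M)³/27 + (tr M)·s/3 − det M = 31.925926.
Three real roots ⇒ use the trigonometric (Viète) form: r = 2√(−p/3) = 5.696002, φ = arccos(3q/(p·r)) = arccos(-0.691024) = 2.333701 rad.
y_k = r·cos(φ/3 − 2πk/3) for k = 0, 1, 2 gives y = 4.057768, 1.432940, -5.490708.
λ_k = y_k + 2.333333 gives λ = 6.3911, 3.7663, -3.1574 (check: the sum is 7.0000 = tr M).

Hence λ_max = 6.3911 and λ_min = -3.1574.


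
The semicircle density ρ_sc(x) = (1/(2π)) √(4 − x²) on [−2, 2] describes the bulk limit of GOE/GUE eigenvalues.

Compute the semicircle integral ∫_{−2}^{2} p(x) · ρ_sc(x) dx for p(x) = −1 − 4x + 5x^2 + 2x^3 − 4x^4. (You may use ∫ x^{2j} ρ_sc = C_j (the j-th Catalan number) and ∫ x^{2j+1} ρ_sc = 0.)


Write p(x) = Σ a_i x^i, split into monomials and integrate each against ρ_sc separately.
Using ∫ x^{2j} ρ_sc = C_j = (1/(j+1)) C(2j, j) (Catalan numbers) and ∫ x^{2j+1} ρ_sc = 0 (odd monomials vanish by symmetry):
  i = 0 (even): a_0 · C_{0} = -1 · 1 = -1
  i = 1 (odd): ∫ x^1 ρ_sc = 0 (vanishes)
  i = 2 (even): a_2 · C_{1} = 5 · 1 = 5
  i = 3 (odd): ∫ x^3 ρ_sc = 0 (vanishes)
  i = 4 (even): a_4 · C_{2} = -4 · 2 = -8

Summing the contributions: ∫_{−2}^{2} p(x) ρ_sc(x) dx = (-1) + 5 + (-8) = -4.


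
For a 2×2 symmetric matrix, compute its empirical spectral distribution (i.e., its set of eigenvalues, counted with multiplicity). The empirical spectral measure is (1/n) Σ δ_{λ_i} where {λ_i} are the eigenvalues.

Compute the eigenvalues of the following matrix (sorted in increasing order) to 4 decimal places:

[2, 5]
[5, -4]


Since M is real symmetric, both eigenvalues are real; they are the roots of det(λI − M) = λ² − (tr M) λ + det M.
tr M = 2 + (-4) = -2.
det M = 2·(-4) − 5² = -8 − 25 = -33.
Characteristic polynomial: λ² + 2λ − 33 = 0.
Discriminant Δ = (tr M)² − 4·det M = 4 − (-132) = 136; √Δ = 11.661904.
λ = (tr M ± √Δ)/2 = (-2 ± 11.661904)/2, giving (tr M − √Δ)/2 = -6.8310 and (tr M + √Δ)/2 = 4.8310.

Eigenvalues sorted in increasing order: [-6.8310, 4.8310].


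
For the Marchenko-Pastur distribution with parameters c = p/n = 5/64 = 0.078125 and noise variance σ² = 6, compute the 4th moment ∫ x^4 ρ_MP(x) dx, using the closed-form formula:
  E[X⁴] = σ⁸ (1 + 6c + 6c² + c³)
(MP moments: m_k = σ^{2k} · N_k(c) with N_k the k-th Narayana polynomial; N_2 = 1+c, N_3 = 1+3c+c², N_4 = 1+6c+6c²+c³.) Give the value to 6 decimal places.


E[X⁴] = σ⁸ (1 + 6c + 6c² + c³) (fourth MP moment). With σ² = 6 (so σ⁸ = 1296) and c = 5/64 = 0.078125: E[X⁴] = 1296 · (1 + 6·0.078125 + 6·(0.078125)² + (0.078125)³) = 1296 · 1.505848.

So E[X^4] = 1951.578918.


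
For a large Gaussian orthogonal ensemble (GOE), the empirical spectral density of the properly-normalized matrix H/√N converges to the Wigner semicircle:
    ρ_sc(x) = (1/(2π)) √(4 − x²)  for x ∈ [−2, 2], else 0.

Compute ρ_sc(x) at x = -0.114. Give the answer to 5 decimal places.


ρ_sc(x) = (1/(2π)) √(4 − x²). With x = -0.114:
  4 − x² = 4 − (-0.114)² = 4 − 0.012996 = 3.987004.
  √(4 − x²) = 1.996748.
  1/(2π) = 0.159155.
  ρ_sc(-0.114) = 0.159155 · 1.996748 = 0.317792.

Rounded to 5 decimal places: ρ_sc(-0.114) ≈ 0.31779.
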